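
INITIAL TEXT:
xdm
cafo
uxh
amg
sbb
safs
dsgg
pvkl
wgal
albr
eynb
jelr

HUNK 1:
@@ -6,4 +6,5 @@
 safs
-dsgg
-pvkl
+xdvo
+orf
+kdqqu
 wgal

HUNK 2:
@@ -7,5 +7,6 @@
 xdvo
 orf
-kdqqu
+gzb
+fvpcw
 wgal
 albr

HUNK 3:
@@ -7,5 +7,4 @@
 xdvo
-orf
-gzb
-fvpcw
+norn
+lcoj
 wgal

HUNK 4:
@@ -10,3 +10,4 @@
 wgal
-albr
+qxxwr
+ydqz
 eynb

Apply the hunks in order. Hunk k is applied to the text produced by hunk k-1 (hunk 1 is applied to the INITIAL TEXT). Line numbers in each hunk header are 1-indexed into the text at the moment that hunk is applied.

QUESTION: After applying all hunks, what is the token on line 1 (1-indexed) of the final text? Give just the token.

Hunk 1: at line 6 remove [dsgg,pvkl] add [xdvo,orf,kdqqu] -> 13 lines: xdm cafo uxh amg sbb safs xdvo orf kdqqu wgal albr eynb jelr
Hunk 2: at line 7 remove [kdqqu] add [gzb,fvpcw] -> 14 lines: xdm cafo uxh amg sbb safs xdvo orf gzb fvpcw wgal albr eynb jelr
Hunk 3: at line 7 remove [orf,gzb,fvpcw] add [norn,lcoj] -> 13 lines: xdm cafo uxh amg sbb safs xdvo norn lcoj wgal albr eynb jelr
Hunk 4: at line 10 remove [albr] add [qxxwr,ydqz] -> 14 lines: xdm cafo uxh amg sbb safs xdvo norn lcoj wgal qxxwr ydqz eynb jelr
Final line 1: xdm

Answer: xdm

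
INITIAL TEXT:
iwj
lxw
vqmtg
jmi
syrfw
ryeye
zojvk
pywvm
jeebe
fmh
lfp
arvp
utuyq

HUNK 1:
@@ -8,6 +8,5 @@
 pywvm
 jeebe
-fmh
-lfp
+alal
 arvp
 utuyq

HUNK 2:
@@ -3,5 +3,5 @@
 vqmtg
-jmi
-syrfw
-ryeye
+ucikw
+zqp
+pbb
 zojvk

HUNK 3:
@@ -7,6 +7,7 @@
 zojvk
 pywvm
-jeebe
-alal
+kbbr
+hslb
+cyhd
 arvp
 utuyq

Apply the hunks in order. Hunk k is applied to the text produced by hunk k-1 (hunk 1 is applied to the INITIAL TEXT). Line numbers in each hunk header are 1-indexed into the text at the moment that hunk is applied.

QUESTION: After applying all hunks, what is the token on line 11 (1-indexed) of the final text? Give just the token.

Answer: cyhd

Derivation:
Hunk 1: at line 8 remove [fmh,lfp] add [alal] -> 12 lines: iwj lxw vqmtg jmi syrfw ryeye zojvk pywvm jeebe alal arvp utuyq
Hunk 2: at line 3 remove [jmi,syrfw,ryeye] add [ucikw,zqp,pbb] -> 12 lines: iwj lxw vqmtg ucikw zqp pbb zojvk pywvm jeebe alal arvp utuyq
Hunk 3: at line 7 remove [jeebe,alal] add [kbbr,hslb,cyhd] -> 13 lines: iwj lxw vqmtg ucikw zqp pbb zojvk pywvm kbbr hslb cyhd arvp utuyq
Final line 11: cyhd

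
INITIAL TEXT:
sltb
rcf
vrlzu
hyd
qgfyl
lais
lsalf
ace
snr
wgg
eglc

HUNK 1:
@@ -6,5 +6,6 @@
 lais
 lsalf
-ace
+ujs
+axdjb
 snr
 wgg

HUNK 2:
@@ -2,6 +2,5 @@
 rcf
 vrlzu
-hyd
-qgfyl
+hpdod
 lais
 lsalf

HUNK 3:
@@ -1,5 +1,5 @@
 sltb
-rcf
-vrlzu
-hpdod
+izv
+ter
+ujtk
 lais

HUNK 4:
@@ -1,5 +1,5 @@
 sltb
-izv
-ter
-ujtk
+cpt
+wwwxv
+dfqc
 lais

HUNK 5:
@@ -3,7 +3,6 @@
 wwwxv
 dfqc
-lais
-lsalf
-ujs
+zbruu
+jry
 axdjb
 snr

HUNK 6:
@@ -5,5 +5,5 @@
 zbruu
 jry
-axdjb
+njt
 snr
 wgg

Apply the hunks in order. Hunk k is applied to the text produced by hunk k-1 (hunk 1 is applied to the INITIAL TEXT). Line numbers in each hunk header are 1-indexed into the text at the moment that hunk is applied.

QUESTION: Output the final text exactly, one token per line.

Hunk 1: at line 6 remove [ace] add [ujs,axdjb] -> 12 lines: sltb rcf vrlzu hyd qgfyl lais lsalf ujs axdjb snr wgg eglc
Hunk 2: at line 2 remove [hyd,qgfyl] add [hpdod] -> 11 lines: sltb rcf vrlzu hpdod lais lsalf ujs axdjb snr wgg eglc
Hunk 3: at line 1 remove [rcf,vrlzu,hpdod] add [izv,ter,ujtk] -> 11 lines: sltb izv ter ujtk lais lsalf ujs axdjb snr wgg eglc
Hunk 4: at line 1 remove [izv,ter,ujtk] add [cpt,wwwxv,dfqc] -> 11 lines: sltb cpt wwwxv dfqc lais lsalf ujs axdjb snr wgg eglc
Hunk 5: at line 3 remove [lais,lsalf,ujs] add [zbruu,jry] -> 10 lines: sltb cpt wwwxv dfqc zbruu jry axdjb snr wgg eglc
Hunk 6: at line 5 remove [axdjb] add [njt] -> 10 lines: sltb cpt wwwxv dfqc zbruu jry njt snr wgg eglc

Answer: sltb
cpt
wwwxv
dfqc
zbruu
jry
njt
snr
wgg
eglc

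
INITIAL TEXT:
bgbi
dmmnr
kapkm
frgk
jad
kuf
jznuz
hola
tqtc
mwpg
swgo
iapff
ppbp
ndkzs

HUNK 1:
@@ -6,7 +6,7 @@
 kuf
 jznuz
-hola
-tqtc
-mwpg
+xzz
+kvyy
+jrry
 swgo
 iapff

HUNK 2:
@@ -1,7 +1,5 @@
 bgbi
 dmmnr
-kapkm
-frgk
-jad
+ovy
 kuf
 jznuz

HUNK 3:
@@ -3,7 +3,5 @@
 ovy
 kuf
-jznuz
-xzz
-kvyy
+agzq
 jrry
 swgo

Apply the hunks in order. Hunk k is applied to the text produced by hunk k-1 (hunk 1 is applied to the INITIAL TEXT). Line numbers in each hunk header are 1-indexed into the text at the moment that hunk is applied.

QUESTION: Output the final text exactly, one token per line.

Answer: bgbi
dmmnr
ovy
kuf
agzq
jrry
swgo
iapff
ppbp
ndkzs

Derivation:
Hunk 1: at line 6 remove [hola,tqtc,mwpg] add [xzz,kvyy,jrry] -> 14 lines: bgbi dmmnr kapkm frgk jad kuf jznuz xzz kvyy jrry swgo iapff ppbp ndkzs
Hunk 2: at line 1 remove [kapkm,frgk,jad] add [ovy] -> 12 lines: bgbi dmmnr ovy kuf jznuz xzz kvyy jrry swgo iapff ppbp ndkzs
Hunk 3: at line 3 remove [jznuz,xzz,kvyy] add [agzq] -> 10 lines: bgbi dmmnr ovy kuf agzq jrry swgo iapff ppbp ndkzs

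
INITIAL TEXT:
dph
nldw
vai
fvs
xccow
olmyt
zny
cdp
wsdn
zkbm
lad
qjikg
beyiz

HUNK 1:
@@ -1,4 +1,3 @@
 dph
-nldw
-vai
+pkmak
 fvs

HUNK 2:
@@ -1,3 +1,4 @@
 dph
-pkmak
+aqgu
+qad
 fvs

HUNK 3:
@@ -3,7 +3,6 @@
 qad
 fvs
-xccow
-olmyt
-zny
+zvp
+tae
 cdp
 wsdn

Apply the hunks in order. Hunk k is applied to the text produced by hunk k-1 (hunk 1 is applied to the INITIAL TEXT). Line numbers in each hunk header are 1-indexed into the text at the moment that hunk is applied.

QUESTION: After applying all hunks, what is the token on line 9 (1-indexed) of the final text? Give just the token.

Answer: zkbm

Derivation:
Hunk 1: at line 1 remove [nldw,vai] add [pkmak] -> 12 lines: dph pkmak fvs xccow olmyt zny cdp wsdn zkbm lad qjikg beyiz
Hunk 2: at line 1 remove [pkmak] add [aqgu,qad] -> 13 lines: dph aqgu qad fvs xccow olmyt zny cdp wsdn zkbm lad qjikg beyiz
Hunk 3: at line 3 remove [xccow,olmyt,zny] add [zvp,tae] -> 12 lines: dph aqgu qad fvs zvp tae cdp wsdn zkbm lad qjikg beyiz
Final line 9: zkbm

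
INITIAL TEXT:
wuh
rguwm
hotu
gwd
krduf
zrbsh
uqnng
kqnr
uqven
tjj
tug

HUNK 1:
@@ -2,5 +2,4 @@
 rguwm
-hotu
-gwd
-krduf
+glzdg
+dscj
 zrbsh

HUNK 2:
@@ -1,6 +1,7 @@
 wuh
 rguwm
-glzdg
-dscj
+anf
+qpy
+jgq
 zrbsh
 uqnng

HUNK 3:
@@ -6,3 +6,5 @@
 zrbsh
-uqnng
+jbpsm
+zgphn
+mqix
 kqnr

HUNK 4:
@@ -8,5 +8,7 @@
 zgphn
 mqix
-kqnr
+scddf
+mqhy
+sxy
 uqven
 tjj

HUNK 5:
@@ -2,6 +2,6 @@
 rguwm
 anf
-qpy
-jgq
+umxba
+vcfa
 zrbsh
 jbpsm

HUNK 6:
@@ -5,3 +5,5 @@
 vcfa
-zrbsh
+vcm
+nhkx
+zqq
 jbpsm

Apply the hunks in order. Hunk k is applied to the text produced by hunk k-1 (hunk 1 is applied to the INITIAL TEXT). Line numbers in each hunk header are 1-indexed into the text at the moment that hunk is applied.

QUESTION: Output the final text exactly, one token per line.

Answer: wuh
rguwm
anf
umxba
vcfa
vcm
nhkx
zqq
jbpsm
zgphn
mqix
scddf
mqhy
sxy
uqven
tjj
tug

Derivation:
Hunk 1: at line 2 remove [hotu,gwd,krduf] add [glzdg,dscj] -> 10 lines: wuh rguwm glzdg dscj zrbsh uqnng kqnr uqven tjj tug
Hunk 2: at line 1 remove [glzdg,dscj] add [anf,qpy,jgq] -> 11 lines: wuh rguwm anf qpy jgq zrbsh uqnng kqnr uqven tjj tug
Hunk 3: at line 6 remove [uqnng] add [jbpsm,zgphn,mqix] -> 13 lines: wuh rguwm anf qpy jgq zrbsh jbpsm zgphn mqix kqnr uqven tjj tug
Hunk 4: at line 8 remove [kqnr] add [scddf,mqhy,sxy] -> 15 lines: wuh rguwm anf qpy jgq zrbsh jbpsm zgphn mqix scddf mqhy sxy uqven tjj tug
Hunk 5: at line 2 remove [qpy,jgq] add [umxba,vcfa] -> 15 lines: wuh rguwm anf umxba vcfa zrbsh jbpsm zgphn mqix scddf mqhy sxy uqven tjj tug
Hunk 6: at line 5 remove [zrbsh] add [vcm,nhkx,zqq] -> 17 lines: wuh rguwm anf umxba vcfa vcm nhkx zqq jbpsm zgphn mqix scddf mqhy sxy uqven tjj tug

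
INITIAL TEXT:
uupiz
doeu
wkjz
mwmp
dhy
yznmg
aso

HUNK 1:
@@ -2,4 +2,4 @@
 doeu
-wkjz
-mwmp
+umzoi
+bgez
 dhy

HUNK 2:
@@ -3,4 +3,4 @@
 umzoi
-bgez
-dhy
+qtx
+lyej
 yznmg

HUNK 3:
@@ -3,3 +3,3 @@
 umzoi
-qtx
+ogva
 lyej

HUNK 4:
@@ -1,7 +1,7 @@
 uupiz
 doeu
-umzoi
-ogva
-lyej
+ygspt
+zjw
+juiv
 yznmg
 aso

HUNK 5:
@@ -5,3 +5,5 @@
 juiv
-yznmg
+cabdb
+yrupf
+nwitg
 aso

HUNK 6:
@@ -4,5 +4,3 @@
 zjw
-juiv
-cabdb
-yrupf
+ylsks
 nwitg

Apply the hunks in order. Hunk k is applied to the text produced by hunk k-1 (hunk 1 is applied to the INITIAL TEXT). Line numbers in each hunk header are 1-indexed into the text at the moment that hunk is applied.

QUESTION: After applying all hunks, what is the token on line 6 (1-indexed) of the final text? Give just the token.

Answer: nwitg

Derivation:
Hunk 1: at line 2 remove [wkjz,mwmp] add [umzoi,bgez] -> 7 lines: uupiz doeu umzoi bgez dhy yznmg aso
Hunk 2: at line 3 remove [bgez,dhy] add [qtx,lyej] -> 7 lines: uupiz doeu umzoi qtx lyej yznmg aso
Hunk 3: at line 3 remove [qtx] add [ogva] -> 7 lines: uupiz doeu umzoi ogva lyej yznmg aso
Hunk 4: at line 1 remove [umzoi,ogva,lyej] add [ygspt,zjw,juiv] -> 7 lines: uupiz doeu ygspt zjw juiv yznmg aso
Hunk 5: at line 5 remove [yznmg] add [cabdb,yrupf,nwitg] -> 9 lines: uupiz doeu ygspt zjw juiv cabdb yrupf nwitg aso
Hunk 6: at line 4 remove [juiv,cabdb,yrupf] add [ylsks] -> 7 lines: uupiz doeu ygspt zjw ylsks nwitg aso
Final line 6: nwitg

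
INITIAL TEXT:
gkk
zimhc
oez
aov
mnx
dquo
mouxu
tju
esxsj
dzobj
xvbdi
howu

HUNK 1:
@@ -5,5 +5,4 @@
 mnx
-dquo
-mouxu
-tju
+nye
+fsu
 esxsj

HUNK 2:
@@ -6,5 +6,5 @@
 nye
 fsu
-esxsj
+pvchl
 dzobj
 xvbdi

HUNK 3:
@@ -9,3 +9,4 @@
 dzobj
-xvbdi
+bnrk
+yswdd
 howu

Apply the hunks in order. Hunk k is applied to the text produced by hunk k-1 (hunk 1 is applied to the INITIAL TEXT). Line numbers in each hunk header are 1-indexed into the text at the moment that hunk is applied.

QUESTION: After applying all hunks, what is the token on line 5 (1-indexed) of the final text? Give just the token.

Hunk 1: at line 5 remove [dquo,mouxu,tju] add [nye,fsu] -> 11 lines: gkk zimhc oez aov mnx nye fsu esxsj dzobj xvbdi howu
Hunk 2: at line 6 remove [esxsj] add [pvchl] -> 11 lines: gkk zimhc oez aov mnx nye fsu pvchl dzobj xvbdi howu
Hunk 3: at line 9 remove [xvbdi] add [bnrk,yswdd] -> 12 lines: gkk zimhc oez aov mnx nye fsu pvchl dzobj bnrk yswdd howu
Final line 5: mnx

Answer: mnx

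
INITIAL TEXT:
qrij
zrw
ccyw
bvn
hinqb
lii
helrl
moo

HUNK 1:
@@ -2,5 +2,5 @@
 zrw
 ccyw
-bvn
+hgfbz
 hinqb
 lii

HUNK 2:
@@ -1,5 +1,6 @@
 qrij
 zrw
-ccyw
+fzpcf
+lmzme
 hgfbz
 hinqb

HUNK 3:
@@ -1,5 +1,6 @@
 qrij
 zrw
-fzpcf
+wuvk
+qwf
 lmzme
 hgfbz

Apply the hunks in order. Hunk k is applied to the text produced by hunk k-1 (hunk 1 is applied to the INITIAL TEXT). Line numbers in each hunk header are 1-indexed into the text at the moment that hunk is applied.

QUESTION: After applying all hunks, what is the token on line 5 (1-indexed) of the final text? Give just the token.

Answer: lmzme

Derivation:
Hunk 1: at line 2 remove [bvn] add [hgfbz] -> 8 lines: qrij zrw ccyw hgfbz hinqb lii helrl moo
Hunk 2: at line 1 remove [ccyw] add [fzpcf,lmzme] -> 9 lines: qrij zrw fzpcf lmzme hgfbz hinqb lii helrl moo
Hunk 3: at line 1 remove [fzpcf] add [wuvk,qwf] -> 10 lines: qrij zrw wuvk qwf lmzme hgfbz hinqb lii helrl moo
Final line 5: lmzme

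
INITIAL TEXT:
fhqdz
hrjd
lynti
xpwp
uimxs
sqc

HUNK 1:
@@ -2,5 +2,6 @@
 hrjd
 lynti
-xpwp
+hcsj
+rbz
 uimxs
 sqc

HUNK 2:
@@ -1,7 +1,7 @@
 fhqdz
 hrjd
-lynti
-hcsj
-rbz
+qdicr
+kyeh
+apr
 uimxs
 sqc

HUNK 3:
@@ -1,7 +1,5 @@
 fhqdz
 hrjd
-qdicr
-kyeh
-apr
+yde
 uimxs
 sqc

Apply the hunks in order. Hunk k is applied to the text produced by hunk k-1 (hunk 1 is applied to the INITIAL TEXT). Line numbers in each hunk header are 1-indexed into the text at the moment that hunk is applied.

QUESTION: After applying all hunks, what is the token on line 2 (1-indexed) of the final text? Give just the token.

Answer: hrjd

Derivation:
Hunk 1: at line 2 remove [xpwp] add [hcsj,rbz] -> 7 lines: fhqdz hrjd lynti hcsj rbz uimxs sqc
Hunk 2: at line 1 remove [lynti,hcsj,rbz] add [qdicr,kyeh,apr] -> 7 lines: fhqdz hrjd qdicr kyeh apr uimxs sqc
Hunk 3: at line 1 remove [qdicr,kyeh,apr] add [yde] -> 5 lines: fhqdz hrjd yde uimxs sqc
Final line 2: hrjd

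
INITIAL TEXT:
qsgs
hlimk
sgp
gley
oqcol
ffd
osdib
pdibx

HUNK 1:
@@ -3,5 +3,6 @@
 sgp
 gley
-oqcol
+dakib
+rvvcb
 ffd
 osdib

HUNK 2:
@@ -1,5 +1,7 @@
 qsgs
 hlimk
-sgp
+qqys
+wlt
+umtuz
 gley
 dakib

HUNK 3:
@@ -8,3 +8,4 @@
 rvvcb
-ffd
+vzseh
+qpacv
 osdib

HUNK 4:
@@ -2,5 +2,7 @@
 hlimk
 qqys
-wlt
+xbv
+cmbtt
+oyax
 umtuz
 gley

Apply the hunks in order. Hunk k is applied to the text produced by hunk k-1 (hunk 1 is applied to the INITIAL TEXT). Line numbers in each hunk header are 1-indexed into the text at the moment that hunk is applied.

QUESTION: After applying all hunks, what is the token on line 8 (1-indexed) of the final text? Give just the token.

Answer: gley

Derivation:
Hunk 1: at line 3 remove [oqcol] add [dakib,rvvcb] -> 9 lines: qsgs hlimk sgp gley dakib rvvcb ffd osdib pdibx
Hunk 2: at line 1 remove [sgp] add [qqys,wlt,umtuz] -> 11 lines: qsgs hlimk qqys wlt umtuz gley dakib rvvcb ffd osdib pdibx
Hunk 3: at line 8 remove [ffd] add [vzseh,qpacv] -> 12 lines: qsgs hlimk qqys wlt umtuz gley dakib rvvcb vzseh qpacv osdib pdibx
Hunk 4: at line 2 remove [wlt] add [xbv,cmbtt,oyax] -> 14 lines: qsgs hlimk qqys xbv cmbtt oyax umtuz gley dakib rvvcb vzseh qpacv osdib pdibx
Final line 8: gley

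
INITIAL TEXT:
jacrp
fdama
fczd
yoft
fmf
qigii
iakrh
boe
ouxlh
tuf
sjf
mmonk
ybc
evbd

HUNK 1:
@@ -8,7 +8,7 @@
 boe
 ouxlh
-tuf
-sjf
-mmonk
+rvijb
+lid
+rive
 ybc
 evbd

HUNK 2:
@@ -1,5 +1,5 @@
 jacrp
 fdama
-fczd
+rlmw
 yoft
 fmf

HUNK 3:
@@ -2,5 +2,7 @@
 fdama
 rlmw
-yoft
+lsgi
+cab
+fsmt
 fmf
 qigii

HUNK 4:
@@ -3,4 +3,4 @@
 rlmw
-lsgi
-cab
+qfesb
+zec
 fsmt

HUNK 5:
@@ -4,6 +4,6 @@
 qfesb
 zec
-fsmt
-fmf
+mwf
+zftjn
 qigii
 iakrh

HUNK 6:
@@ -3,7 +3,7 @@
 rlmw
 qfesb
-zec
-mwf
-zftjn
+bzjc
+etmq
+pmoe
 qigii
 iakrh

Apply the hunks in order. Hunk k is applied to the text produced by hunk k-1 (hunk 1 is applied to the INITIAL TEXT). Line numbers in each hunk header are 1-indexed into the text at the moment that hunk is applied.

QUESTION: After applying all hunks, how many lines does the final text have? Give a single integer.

Answer: 16

Derivation:
Hunk 1: at line 8 remove [tuf,sjf,mmonk] add [rvijb,lid,rive] -> 14 lines: jacrp fdama fczd yoft fmf qigii iakrh boe ouxlh rvijb lid rive ybc evbd
Hunk 2: at line 1 remove [fczd] add [rlmw] -> 14 lines: jacrp fdama rlmw yoft fmf qigii iakrh boe ouxlh rvijb lid rive ybc evbd
Hunk 3: at line 2 remove [yoft] add [lsgi,cab,fsmt] -> 16 lines: jacrp fdama rlmw lsgi cab fsmt fmf qigii iakrh boe ouxlh rvijb lid rive ybc evbd
Hunk 4: at line 3 remove [lsgi,cab] add [qfesb,zec] -> 16 lines: jacrp fdama rlmw qfesb zec fsmt fmf qigii iakrh boe ouxlh rvijb lid rive ybc evbd
Hunk 5: at line 4 remove [fsmt,fmf] add [mwf,zftjn] -> 16 lines: jacrp fdama rlmw qfesb zec mwf zftjn qigii iakrh boe ouxlh rvijb lid rive ybc evbd
Hunk 6: at line 3 remove [zec,mwf,zftjn] add [bzjc,etmq,pmoe] -> 16 lines: jacrp fdama rlmw qfesb bzjc etmq pmoe qigii iakrh boe ouxlh rvijb lid rive ybc evbd
Final line count: 16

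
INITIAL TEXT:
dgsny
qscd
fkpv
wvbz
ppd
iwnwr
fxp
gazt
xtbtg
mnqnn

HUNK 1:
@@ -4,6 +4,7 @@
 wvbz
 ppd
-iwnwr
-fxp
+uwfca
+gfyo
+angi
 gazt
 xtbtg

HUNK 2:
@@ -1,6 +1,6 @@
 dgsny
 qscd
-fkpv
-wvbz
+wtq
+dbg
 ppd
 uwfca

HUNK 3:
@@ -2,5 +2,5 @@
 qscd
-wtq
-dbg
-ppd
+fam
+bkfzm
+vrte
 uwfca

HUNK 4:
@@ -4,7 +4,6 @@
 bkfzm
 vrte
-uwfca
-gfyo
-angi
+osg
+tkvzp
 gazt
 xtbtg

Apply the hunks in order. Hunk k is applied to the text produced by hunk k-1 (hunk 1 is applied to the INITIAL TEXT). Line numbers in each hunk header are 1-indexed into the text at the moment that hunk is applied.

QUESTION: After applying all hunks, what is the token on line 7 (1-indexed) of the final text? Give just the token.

Answer: tkvzp

Derivation:
Hunk 1: at line 4 remove [iwnwr,fxp] add [uwfca,gfyo,angi] -> 11 lines: dgsny qscd fkpv wvbz ppd uwfca gfyo angi gazt xtbtg mnqnn
Hunk 2: at line 1 remove [fkpv,wvbz] add [wtq,dbg] -> 11 lines: dgsny qscd wtq dbg ppd uwfca gfyo angi gazt xtbtg mnqnn
Hunk 3: at line 2 remove [wtq,dbg,ppd] add [fam,bkfzm,vrte] -> 11 lines: dgsny qscd fam bkfzm vrte uwfca gfyo angi gazt xtbtg mnqnn
Hunk 4: at line 4 remove [uwfca,gfyo,angi] add [osg,tkvzp] -> 10 lines: dgsny qscd fam bkfzm vrte osg tkvzp gazt xtbtg mnqnn
Final line 7: tkvzp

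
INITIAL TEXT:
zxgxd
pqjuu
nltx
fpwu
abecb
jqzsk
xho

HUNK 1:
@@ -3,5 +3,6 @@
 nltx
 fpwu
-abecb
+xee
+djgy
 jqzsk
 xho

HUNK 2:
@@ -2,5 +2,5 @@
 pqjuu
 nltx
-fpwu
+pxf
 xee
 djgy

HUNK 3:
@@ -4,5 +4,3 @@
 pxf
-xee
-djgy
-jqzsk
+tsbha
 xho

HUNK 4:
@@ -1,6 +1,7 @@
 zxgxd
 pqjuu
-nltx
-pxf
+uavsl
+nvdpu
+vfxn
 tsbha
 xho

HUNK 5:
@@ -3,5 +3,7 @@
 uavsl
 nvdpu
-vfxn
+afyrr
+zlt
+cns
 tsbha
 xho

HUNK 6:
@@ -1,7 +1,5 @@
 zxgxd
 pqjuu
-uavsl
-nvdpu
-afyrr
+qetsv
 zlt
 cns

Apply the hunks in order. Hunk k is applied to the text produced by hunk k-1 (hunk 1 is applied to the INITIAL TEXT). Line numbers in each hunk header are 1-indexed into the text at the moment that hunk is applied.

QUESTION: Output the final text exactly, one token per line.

Hunk 1: at line 3 remove [abecb] add [xee,djgy] -> 8 lines: zxgxd pqjuu nltx fpwu xee djgy jqzsk xho
Hunk 2: at line 2 remove [fpwu] add [pxf] -> 8 lines: zxgxd pqjuu nltx pxf xee djgy jqzsk xho
Hunk 3: at line 4 remove [xee,djgy,jqzsk] add [tsbha] -> 6 lines: zxgxd pqjuu nltx pxf tsbha xho
Hunk 4: at line 1 remove [nltx,pxf] add [uavsl,nvdpu,vfxn] -> 7 lines: zxgxd pqjuu uavsl nvdpu vfxn tsbha xho
Hunk 5: at line 3 remove [vfxn] add [afyrr,zlt,cns] -> 9 lines: zxgxd pqjuu uavsl nvdpu afyrr zlt cns tsbha xho
Hunk 6: at line 1 remove [uavsl,nvdpu,afyrr] add [qetsv] -> 7 lines: zxgxd pqjuu qetsv zlt cns tsbha xho

Answer: zxgxd
pqjuu
qetsv
zlt
cns
tsbha
xho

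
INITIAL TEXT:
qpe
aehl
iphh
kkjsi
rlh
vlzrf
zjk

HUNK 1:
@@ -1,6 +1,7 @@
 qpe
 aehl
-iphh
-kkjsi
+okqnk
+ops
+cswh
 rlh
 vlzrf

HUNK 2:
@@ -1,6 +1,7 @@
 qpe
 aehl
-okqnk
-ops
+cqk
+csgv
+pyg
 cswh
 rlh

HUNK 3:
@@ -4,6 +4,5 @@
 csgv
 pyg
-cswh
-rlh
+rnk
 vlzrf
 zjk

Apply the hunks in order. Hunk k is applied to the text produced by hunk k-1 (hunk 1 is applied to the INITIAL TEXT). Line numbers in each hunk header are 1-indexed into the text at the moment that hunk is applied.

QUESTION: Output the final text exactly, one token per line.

Answer: qpe
aehl
cqk
csgv
pyg
rnk
vlzrf
zjk

Derivation:
Hunk 1: at line 1 remove [iphh,kkjsi] add [okqnk,ops,cswh] -> 8 lines: qpe aehl okqnk ops cswh rlh vlzrf zjk
Hunk 2: at line 1 remove [okqnk,ops] add [cqk,csgv,pyg] -> 9 lines: qpe aehl cqk csgv pyg cswh rlh vlzrf zjk
Hunk 3: at line 4 remove [cswh,rlh] add [rnk] -> 8 lines: qpe aehl cqk csgv pyg rnk vlzrf zjk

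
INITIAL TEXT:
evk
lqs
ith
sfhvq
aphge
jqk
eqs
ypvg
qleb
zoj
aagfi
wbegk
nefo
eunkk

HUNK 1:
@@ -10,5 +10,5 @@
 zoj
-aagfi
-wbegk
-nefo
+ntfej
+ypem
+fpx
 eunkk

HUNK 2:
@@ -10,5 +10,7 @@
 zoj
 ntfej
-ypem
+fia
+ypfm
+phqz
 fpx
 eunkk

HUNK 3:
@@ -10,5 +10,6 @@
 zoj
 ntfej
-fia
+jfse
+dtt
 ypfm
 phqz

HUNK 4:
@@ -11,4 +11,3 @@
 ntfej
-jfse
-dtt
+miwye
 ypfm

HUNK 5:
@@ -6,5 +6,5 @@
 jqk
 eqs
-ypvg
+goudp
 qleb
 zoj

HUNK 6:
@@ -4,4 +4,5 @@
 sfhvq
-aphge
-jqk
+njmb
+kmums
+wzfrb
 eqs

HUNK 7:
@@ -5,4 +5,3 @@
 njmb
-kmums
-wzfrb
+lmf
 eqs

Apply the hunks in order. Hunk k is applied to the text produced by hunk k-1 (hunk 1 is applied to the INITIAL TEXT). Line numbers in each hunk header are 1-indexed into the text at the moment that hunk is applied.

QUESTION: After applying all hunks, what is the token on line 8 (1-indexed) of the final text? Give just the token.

Answer: goudp

Derivation:
Hunk 1: at line 10 remove [aagfi,wbegk,nefo] add [ntfej,ypem,fpx] -> 14 lines: evk lqs ith sfhvq aphge jqk eqs ypvg qleb zoj ntfej ypem fpx eunkk
Hunk 2: at line 10 remove [ypem] add [fia,ypfm,phqz] -> 16 lines: evk lqs ith sfhvq aphge jqk eqs ypvg qleb zoj ntfej fia ypfm phqz fpx eunkk
Hunk 3: at line 10 remove [fia] add [jfse,dtt] -> 17 lines: evk lqs ith sfhvq aphge jqk eqs ypvg qleb zoj ntfej jfse dtt ypfm phqz fpx eunkk
Hunk 4: at line 11 remove [jfse,dtt] add [miwye] -> 16 lines: evk lqs ith sfhvq aphge jqk eqs ypvg qleb zoj ntfej miwye ypfm phqz fpx eunkk
Hunk 5: at line 6 remove [ypvg] add [goudp] -> 16 lines: evk lqs ith sfhvq aphge jqk eqs goudp qleb zoj ntfej miwye ypfm phqz fpx eunkk
Hunk 6: at line 4 remove [aphge,jqk] add [njmb,kmums,wzfrb] -> 17 lines: evk lqs ith sfhvq njmb kmums wzfrb eqs goudp qleb zoj ntfej miwye ypfm phqz fpx eunkk
Hunk 7: at line 5 remove [kmums,wzfrb] add [lmf] -> 16 lines: evk lqs ith sfhvq njmb lmf eqs goudp qleb zoj ntfej miwye ypfm phqz fpx eunkk
Final line 8: goudp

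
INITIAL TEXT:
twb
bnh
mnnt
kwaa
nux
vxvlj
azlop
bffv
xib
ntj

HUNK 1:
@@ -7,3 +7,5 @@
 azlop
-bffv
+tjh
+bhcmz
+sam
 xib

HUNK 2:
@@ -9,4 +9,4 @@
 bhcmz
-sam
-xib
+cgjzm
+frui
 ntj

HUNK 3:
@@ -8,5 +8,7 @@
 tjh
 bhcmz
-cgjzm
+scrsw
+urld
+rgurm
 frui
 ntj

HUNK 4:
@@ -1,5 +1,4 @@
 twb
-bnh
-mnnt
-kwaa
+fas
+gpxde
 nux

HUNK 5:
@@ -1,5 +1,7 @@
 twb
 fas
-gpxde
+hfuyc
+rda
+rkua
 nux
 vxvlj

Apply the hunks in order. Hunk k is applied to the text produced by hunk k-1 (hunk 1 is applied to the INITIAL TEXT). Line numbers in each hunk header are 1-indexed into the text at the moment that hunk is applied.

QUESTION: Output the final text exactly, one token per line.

Answer: twb
fas
hfuyc
rda
rkua
nux
vxvlj
azlop
tjh
bhcmz
scrsw
urld
rgurm
frui
ntj

Derivation:
Hunk 1: at line 7 remove [bffv] add [tjh,bhcmz,sam] -> 12 lines: twb bnh mnnt kwaa nux vxvlj azlop tjh bhcmz sam xib ntj
Hunk 2: at line 9 remove [sam,xib] add [cgjzm,frui] -> 12 lines: twb bnh mnnt kwaa nux vxvlj azlop tjh bhcmz cgjzm frui ntj
Hunk 3: at line 8 remove [cgjzm] add [scrsw,urld,rgurm] -> 14 lines: twb bnh mnnt kwaa nux vxvlj azlop tjh bhcmz scrsw urld rgurm frui ntj
Hunk 4: at line 1 remove [bnh,mnnt,kwaa] add [fas,gpxde] -> 13 lines: twb fas gpxde nux vxvlj azlop tjh bhcmz scrsw urld rgurm frui ntj
Hunk 5: at line 1 remove [gpxde] add [hfuyc,rda,rkua] -> 15 lines: twb fas hfuyc rda rkua nux vxvlj azlop tjh bhcmz scrsw urld rgurm frui ntj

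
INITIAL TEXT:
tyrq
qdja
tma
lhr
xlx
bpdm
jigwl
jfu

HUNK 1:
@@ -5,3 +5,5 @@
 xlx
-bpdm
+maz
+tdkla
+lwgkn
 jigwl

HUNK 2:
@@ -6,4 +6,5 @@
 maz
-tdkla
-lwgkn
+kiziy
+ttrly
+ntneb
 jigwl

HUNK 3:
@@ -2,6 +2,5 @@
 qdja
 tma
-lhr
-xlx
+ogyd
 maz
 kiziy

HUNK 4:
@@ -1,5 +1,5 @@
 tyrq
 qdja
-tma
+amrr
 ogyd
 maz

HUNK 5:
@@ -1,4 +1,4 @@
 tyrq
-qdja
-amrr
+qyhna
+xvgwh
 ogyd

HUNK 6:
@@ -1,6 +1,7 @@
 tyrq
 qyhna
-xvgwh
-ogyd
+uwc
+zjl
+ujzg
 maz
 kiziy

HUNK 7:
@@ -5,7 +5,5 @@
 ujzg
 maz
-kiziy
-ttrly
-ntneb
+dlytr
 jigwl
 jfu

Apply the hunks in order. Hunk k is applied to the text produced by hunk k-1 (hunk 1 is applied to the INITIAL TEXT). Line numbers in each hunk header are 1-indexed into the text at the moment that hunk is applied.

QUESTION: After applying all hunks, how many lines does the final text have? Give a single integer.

Answer: 9

Derivation:
Hunk 1: at line 5 remove [bpdm] add [maz,tdkla,lwgkn] -> 10 lines: tyrq qdja tma lhr xlx maz tdkla lwgkn jigwl jfu
Hunk 2: at line 6 remove [tdkla,lwgkn] add [kiziy,ttrly,ntneb] -> 11 lines: tyrq qdja tma lhr xlx maz kiziy ttrly ntneb jigwl jfu
Hunk 3: at line 2 remove [lhr,xlx] add [ogyd] -> 10 lines: tyrq qdja tma ogyd maz kiziy ttrly ntneb jigwl jfu
Hunk 4: at line 1 remove [tma] add [amrr] -> 10 lines: tyrq qdja amrr ogyd maz kiziy ttrly ntneb jigwl jfu
Hunk 5: at line 1 remove [qdja,amrr] add [qyhna,xvgwh] -> 10 lines: tyrq qyhna xvgwh ogyd maz kiziy ttrly ntneb jigwl jfu
Hunk 6: at line 1 remove [xvgwh,ogyd] add [uwc,zjl,ujzg] -> 11 lines: tyrq qyhna uwc zjl ujzg maz kiziy ttrly ntneb jigwl jfu
Hunk 7: at line 5 remove [kiziy,ttrly,ntneb] add [dlytr] -> 9 lines: tyrq qyhna uwc zjl ujzg maz dlytr jigwl jfu
Final line count: 9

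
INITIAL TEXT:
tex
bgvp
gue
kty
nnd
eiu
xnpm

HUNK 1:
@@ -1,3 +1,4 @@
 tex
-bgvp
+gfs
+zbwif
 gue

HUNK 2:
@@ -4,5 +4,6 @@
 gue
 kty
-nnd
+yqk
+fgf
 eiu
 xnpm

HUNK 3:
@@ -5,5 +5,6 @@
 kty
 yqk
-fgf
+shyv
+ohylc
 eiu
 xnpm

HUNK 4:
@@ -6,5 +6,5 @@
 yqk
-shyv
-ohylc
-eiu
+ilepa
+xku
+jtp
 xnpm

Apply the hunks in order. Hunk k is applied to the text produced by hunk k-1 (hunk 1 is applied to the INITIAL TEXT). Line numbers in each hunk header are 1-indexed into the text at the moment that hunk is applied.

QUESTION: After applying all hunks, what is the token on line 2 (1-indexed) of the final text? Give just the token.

Answer: gfs

Derivation:
Hunk 1: at line 1 remove [bgvp] add [gfs,zbwif] -> 8 lines: tex gfs zbwif gue kty nnd eiu xnpm
Hunk 2: at line 4 remove [nnd] add [yqk,fgf] -> 9 lines: tex gfs zbwif gue kty yqk fgf eiu xnpm
Hunk 3: at line 5 remove [fgf] add [shyv,ohylc] -> 10 lines: tex gfs zbwif gue kty yqk shyv ohylc eiu xnpm
Hunk 4: at line 6 remove [shyv,ohylc,eiu] add [ilepa,xku,jtp] -> 10 lines: tex gfs zbwif gue kty yqk ilepa xku jtp xnpm
Final line 2: gfs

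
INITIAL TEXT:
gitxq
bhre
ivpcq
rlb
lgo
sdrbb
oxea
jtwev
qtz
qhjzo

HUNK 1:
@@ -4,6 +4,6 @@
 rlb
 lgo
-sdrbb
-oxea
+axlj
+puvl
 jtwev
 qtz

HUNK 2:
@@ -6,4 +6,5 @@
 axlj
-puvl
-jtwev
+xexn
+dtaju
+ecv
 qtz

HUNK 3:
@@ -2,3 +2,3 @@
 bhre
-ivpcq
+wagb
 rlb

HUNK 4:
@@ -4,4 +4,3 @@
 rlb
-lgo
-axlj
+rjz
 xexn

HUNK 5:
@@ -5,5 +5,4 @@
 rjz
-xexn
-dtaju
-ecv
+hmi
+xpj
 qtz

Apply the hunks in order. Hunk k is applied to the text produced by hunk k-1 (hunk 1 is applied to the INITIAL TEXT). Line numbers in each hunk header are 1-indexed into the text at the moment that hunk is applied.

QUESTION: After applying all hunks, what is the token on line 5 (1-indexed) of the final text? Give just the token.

Hunk 1: at line 4 remove [sdrbb,oxea] add [axlj,puvl] -> 10 lines: gitxq bhre ivpcq rlb lgo axlj puvl jtwev qtz qhjzo
Hunk 2: at line 6 remove [puvl,jtwev] add [xexn,dtaju,ecv] -> 11 lines: gitxq bhre ivpcq rlb lgo axlj xexn dtaju ecv qtz qhjzo
Hunk 3: at line 2 remove [ivpcq] add [wagb] -> 11 lines: gitxq bhre wagb rlb lgo axlj xexn dtaju ecv qtz qhjzo
Hunk 4: at line 4 remove [lgo,axlj] add [rjz] -> 10 lines: gitxq bhre wagb rlb rjz xexn dtaju ecv qtz qhjzo
Hunk 5: at line 5 remove [xexn,dtaju,ecv] add [hmi,xpj] -> 9 lines: gitxq bhre wagb rlb rjz hmi xpj qtz qhjzo
Final line 5: rjz

Answer: rjz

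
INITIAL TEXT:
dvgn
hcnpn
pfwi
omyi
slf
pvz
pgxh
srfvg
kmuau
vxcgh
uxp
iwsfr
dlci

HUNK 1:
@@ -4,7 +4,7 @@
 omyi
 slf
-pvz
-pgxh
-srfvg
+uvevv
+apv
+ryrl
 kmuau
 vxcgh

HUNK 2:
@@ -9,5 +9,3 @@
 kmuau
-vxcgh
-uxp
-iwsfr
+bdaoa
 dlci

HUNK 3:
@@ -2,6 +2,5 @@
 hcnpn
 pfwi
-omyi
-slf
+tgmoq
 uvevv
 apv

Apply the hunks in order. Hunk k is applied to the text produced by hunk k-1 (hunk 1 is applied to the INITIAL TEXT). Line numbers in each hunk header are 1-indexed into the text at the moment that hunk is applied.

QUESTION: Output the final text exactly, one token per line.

Hunk 1: at line 4 remove [pvz,pgxh,srfvg] add [uvevv,apv,ryrl] -> 13 lines: dvgn hcnpn pfwi omyi slf uvevv apv ryrl kmuau vxcgh uxp iwsfr dlci
Hunk 2: at line 9 remove [vxcgh,uxp,iwsfr] add [bdaoa] -> 11 lines: dvgn hcnpn pfwi omyi slf uvevv apv ryrl kmuau bdaoa dlci
Hunk 3: at line 2 remove [omyi,slf] add [tgmoq] -> 10 lines: dvgn hcnpn pfwi tgmoq uvevv apv ryrl kmuau bdaoa dlci

Answer: dvgn
hcnpn
pfwi
tgmoq
uvevv
apv
ryrl
kmuau
bdaoa
dlci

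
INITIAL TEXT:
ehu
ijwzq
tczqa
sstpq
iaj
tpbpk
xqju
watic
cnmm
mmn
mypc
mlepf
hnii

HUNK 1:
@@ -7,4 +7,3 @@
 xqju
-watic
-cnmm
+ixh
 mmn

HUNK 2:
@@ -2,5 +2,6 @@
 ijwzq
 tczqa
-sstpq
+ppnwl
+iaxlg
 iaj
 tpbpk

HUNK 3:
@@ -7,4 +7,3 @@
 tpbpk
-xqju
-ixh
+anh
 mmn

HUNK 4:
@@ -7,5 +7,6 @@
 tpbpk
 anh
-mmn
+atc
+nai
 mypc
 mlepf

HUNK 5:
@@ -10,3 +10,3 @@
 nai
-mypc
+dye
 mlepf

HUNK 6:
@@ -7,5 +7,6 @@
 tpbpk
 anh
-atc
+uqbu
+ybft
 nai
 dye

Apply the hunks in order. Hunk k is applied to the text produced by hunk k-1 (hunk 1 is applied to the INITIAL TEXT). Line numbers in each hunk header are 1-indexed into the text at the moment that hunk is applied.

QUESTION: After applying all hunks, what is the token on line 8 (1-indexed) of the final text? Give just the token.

Answer: anh

Derivation:
Hunk 1: at line 7 remove [watic,cnmm] add [ixh] -> 12 lines: ehu ijwzq tczqa sstpq iaj tpbpk xqju ixh mmn mypc mlepf hnii
Hunk 2: at line 2 remove [sstpq] add [ppnwl,iaxlg] -> 13 lines: ehu ijwzq tczqa ppnwl iaxlg iaj tpbpk xqju ixh mmn mypc mlepf hnii
Hunk 3: at line 7 remove [xqju,ixh] add [anh] -> 12 lines: ehu ijwzq tczqa ppnwl iaxlg iaj tpbpk anh mmn mypc mlepf hnii
Hunk 4: at line 7 remove [mmn] add [atc,nai] -> 13 lines: ehu ijwzq tczqa ppnwl iaxlg iaj tpbpk anh atc nai mypc mlepf hnii
Hunk 5: at line 10 remove [mypc] add [dye] -> 13 lines: ehu ijwzq tczqa ppnwl iaxlg iaj tpbpk anh atc nai dye mlepf hnii
Hunk 6: at line 7 remove [atc] add [uqbu,ybft] -> 14 lines: ehu ijwzq tczqa ppnwl iaxlg iaj tpbpk anh uqbu ybft nai dye mlepf hnii
Final line 8: anh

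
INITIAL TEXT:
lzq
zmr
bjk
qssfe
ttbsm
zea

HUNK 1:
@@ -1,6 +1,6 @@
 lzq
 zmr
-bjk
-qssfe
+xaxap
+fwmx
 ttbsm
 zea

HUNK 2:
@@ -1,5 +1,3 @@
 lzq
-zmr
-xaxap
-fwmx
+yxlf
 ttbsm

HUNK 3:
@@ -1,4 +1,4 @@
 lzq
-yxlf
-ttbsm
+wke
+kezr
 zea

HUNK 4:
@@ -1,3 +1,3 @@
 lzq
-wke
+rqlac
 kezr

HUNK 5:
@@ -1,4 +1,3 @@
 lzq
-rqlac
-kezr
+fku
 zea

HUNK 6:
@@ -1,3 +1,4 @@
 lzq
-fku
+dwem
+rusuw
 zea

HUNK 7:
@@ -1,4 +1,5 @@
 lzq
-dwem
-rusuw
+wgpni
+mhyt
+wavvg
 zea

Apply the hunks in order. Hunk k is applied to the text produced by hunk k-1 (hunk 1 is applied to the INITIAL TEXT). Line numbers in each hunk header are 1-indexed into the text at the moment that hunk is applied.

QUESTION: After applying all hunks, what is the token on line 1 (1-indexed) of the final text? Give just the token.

Hunk 1: at line 1 remove [bjk,qssfe] add [xaxap,fwmx] -> 6 lines: lzq zmr xaxap fwmx ttbsm zea
Hunk 2: at line 1 remove [zmr,xaxap,fwmx] add [yxlf] -> 4 lines: lzq yxlf ttbsm zea
Hunk 3: at line 1 remove [yxlf,ttbsm] add [wke,kezr] -> 4 lines: lzq wke kezr zea
Hunk 4: at line 1 remove [wke] add [rqlac] -> 4 lines: lzq rqlac kezr zea
Hunk 5: at line 1 remove [rqlac,kezr] add [fku] -> 3 lines: lzq fku zea
Hunk 6: at line 1 remove [fku] add [dwem,rusuw] -> 4 lines: lzq dwem rusuw zea
Hunk 7: at line 1 remove [dwem,rusuw] add [wgpni,mhyt,wavvg] -> 5 lines: lzq wgpni mhyt wavvg zea
Final line 1: lzq

Answer: lzq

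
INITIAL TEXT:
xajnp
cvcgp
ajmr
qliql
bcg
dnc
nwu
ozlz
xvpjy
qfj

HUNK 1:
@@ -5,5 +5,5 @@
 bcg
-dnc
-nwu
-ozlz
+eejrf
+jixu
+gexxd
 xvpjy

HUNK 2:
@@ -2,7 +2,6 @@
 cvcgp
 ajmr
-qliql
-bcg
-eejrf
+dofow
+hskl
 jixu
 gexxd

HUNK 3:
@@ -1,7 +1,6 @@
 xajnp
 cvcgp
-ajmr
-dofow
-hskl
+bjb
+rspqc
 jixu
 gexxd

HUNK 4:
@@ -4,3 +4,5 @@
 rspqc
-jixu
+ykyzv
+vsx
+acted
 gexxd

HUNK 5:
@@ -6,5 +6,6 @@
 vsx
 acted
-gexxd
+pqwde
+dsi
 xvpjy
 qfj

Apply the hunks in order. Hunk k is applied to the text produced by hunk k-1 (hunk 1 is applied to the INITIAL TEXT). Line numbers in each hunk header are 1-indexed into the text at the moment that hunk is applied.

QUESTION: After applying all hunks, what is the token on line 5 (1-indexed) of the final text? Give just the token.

Answer: ykyzv

Derivation:
Hunk 1: at line 5 remove [dnc,nwu,ozlz] add [eejrf,jixu,gexxd] -> 10 lines: xajnp cvcgp ajmr qliql bcg eejrf jixu gexxd xvpjy qfj
Hunk 2: at line 2 remove [qliql,bcg,eejrf] add [dofow,hskl] -> 9 lines: xajnp cvcgp ajmr dofow hskl jixu gexxd xvpjy qfj
Hunk 3: at line 1 remove [ajmr,dofow,hskl] add [bjb,rspqc] -> 8 lines: xajnp cvcgp bjb rspqc jixu gexxd xvpjy qfj
Hunk 4: at line 4 remove [jixu] add [ykyzv,vsx,acted] -> 10 lines: xajnp cvcgp bjb rspqc ykyzv vsx acted gexxd xvpjy qfj
Hunk 5: at line 6 remove [gexxd] add [pqwde,dsi] -> 11 lines: xajnp cvcgp bjb rspqc ykyzv vsx acted pqwde dsi xvpjy qfj
Final line 5: ykyzv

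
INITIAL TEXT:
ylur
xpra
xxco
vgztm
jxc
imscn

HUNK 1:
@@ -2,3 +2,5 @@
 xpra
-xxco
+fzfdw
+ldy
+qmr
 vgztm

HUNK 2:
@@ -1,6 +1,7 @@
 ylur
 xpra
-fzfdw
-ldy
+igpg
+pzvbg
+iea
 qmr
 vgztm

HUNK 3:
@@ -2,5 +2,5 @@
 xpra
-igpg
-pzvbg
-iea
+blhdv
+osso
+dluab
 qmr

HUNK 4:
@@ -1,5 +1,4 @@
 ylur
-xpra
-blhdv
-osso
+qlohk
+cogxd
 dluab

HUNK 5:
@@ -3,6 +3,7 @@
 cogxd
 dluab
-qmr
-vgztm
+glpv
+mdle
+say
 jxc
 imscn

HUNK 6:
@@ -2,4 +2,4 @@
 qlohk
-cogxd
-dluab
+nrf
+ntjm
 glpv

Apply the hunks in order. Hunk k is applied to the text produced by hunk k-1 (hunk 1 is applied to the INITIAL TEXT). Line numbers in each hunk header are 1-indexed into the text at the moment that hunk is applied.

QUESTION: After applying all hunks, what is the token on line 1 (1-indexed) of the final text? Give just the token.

Hunk 1: at line 2 remove [xxco] add [fzfdw,ldy,qmr] -> 8 lines: ylur xpra fzfdw ldy qmr vgztm jxc imscn
Hunk 2: at line 1 remove [fzfdw,ldy] add [igpg,pzvbg,iea] -> 9 lines: ylur xpra igpg pzvbg iea qmr vgztm jxc imscn
Hunk 3: at line 2 remove [igpg,pzvbg,iea] add [blhdv,osso,dluab] -> 9 lines: ylur xpra blhdv osso dluab qmr vgztm jxc imscn
Hunk 4: at line 1 remove [xpra,blhdv,osso] add [qlohk,cogxd] -> 8 lines: ylur qlohk cogxd dluab qmr vgztm jxc imscn
Hunk 5: at line 3 remove [qmr,vgztm] add [glpv,mdle,say] -> 9 lines: ylur qlohk cogxd dluab glpv mdle say jxc imscn
Hunk 6: at line 2 remove [cogxd,dluab] add [nrf,ntjm] -> 9 lines: ylur qlohk nrf ntjm glpv mdle say jxc imscn
Final line 1: ylur

Answer: ylur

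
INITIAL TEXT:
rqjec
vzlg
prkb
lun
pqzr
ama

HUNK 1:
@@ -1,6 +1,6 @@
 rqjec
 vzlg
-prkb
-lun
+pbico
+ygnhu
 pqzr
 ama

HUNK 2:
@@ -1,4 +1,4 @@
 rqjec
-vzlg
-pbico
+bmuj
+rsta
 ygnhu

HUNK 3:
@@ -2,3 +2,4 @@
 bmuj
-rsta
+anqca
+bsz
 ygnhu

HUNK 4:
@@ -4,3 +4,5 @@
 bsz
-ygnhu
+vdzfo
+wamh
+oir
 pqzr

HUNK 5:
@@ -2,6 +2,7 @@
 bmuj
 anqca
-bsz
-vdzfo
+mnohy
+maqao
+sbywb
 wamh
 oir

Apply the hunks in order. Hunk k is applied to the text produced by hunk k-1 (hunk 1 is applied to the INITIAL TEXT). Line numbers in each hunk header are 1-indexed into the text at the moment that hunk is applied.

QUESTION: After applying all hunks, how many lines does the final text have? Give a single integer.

Hunk 1: at line 1 remove [prkb,lun] add [pbico,ygnhu] -> 6 lines: rqjec vzlg pbico ygnhu pqzr ama
Hunk 2: at line 1 remove [vzlg,pbico] add [bmuj,rsta] -> 6 lines: rqjec bmuj rsta ygnhu pqzr ama
Hunk 3: at line 2 remove [rsta] add [anqca,bsz] -> 7 lines: rqjec bmuj anqca bsz ygnhu pqzr ama
Hunk 4: at line 4 remove [ygnhu] add [vdzfo,wamh,oir] -> 9 lines: rqjec bmuj anqca bsz vdzfo wamh oir pqzr ama
Hunk 5: at line 2 remove [bsz,vdzfo] add [mnohy,maqao,sbywb] -> 10 lines: rqjec bmuj anqca mnohy maqao sbywb wamh oir pqzr ama
Final line count: 10

Answer: 10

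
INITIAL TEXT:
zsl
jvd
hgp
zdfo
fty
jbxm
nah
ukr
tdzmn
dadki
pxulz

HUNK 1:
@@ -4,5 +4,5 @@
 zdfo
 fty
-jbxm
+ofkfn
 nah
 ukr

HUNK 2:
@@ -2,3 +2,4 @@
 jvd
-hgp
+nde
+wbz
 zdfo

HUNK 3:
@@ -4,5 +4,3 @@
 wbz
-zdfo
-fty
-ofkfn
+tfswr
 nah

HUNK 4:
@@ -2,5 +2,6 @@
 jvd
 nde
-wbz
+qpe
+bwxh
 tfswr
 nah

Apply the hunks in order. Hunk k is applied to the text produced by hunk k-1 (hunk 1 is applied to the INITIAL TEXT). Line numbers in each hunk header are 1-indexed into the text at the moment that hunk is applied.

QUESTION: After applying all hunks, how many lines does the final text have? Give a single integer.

Hunk 1: at line 4 remove [jbxm] add [ofkfn] -> 11 lines: zsl jvd hgp zdfo fty ofkfn nah ukr tdzmn dadki pxulz
Hunk 2: at line 2 remove [hgp] add [nde,wbz] -> 12 lines: zsl jvd nde wbz zdfo fty ofkfn nah ukr tdzmn dadki pxulz
Hunk 3: at line 4 remove [zdfo,fty,ofkfn] add [tfswr] -> 10 lines: zsl jvd nde wbz tfswr nah ukr tdzmn dadki pxulz
Hunk 4: at line 2 remove [wbz] add [qpe,bwxh] -> 11 lines: zsl jvd nde qpe bwxh tfswr nah ukr tdzmn dadki pxulz
Final line count: 11

Answer: 11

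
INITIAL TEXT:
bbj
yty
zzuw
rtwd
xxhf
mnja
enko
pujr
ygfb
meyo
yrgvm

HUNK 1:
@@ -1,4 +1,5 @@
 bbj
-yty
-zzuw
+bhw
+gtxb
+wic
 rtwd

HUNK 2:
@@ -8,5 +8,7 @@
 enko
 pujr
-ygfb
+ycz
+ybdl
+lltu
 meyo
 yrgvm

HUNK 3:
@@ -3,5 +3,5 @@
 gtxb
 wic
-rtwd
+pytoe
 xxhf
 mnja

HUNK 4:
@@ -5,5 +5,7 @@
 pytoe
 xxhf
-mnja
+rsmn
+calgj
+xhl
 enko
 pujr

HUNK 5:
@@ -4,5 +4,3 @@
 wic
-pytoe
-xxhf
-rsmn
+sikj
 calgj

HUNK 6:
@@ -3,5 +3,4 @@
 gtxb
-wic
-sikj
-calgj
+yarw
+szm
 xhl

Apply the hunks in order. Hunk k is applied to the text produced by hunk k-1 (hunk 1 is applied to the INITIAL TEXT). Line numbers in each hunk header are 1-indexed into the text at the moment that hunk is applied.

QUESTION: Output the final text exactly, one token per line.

Answer: bbj
bhw
gtxb
yarw
szm
xhl
enko
pujr
ycz
ybdl
lltu
meyo
yrgvm

Derivation:
Hunk 1: at line 1 remove [yty,zzuw] add [bhw,gtxb,wic] -> 12 lines: bbj bhw gtxb wic rtwd xxhf mnja enko pujr ygfb meyo yrgvm
Hunk 2: at line 8 remove [ygfb] add [ycz,ybdl,lltu] -> 14 lines: bbj bhw gtxb wic rtwd xxhf mnja enko pujr ycz ybdl lltu meyo yrgvm
Hunk 3: at line 3 remove [rtwd] add [pytoe] -> 14 lines: bbj bhw gtxb wic pytoe xxhf mnja enko pujr ycz ybdl lltu meyo yrgvm
Hunk 4: at line 5 remove [mnja] add [rsmn,calgj,xhl] -> 16 lines: bbj bhw gtxb wic pytoe xxhf rsmn calgj xhl enko pujr ycz ybdl lltu meyo yrgvm
Hunk 5: at line 4 remove [pytoe,xxhf,rsmn] add [sikj] -> 14 lines: bbj bhw gtxb wic sikj calgj xhl enko pujr ycz ybdl lltu meyo yrgvm
Hunk 6: at line 3 remove [wic,sikj,calgj] add [yarw,szm] -> 13 lines: bbj bhw gtxb yarw szm xhl enko pujr ycz ybdl lltu meyo yrgvm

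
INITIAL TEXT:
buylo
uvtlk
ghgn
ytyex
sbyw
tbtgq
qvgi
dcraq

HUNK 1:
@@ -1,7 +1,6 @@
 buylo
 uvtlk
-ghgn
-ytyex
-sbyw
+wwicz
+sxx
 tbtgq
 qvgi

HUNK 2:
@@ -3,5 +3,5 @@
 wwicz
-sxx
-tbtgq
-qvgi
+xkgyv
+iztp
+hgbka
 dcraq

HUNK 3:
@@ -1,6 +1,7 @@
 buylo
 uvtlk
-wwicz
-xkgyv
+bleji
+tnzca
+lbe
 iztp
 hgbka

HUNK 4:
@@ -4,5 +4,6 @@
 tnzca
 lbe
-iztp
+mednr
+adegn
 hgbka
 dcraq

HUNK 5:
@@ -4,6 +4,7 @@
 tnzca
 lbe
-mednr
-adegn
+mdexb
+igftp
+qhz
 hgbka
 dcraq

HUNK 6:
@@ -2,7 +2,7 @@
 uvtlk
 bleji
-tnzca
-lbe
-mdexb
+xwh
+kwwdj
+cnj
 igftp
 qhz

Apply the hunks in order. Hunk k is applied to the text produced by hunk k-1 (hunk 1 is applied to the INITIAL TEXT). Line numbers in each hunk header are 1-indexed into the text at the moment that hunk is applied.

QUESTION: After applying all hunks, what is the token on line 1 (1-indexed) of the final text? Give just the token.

Hunk 1: at line 1 remove [ghgn,ytyex,sbyw] add [wwicz,sxx] -> 7 lines: buylo uvtlk wwicz sxx tbtgq qvgi dcraq
Hunk 2: at line 3 remove [sxx,tbtgq,qvgi] add [xkgyv,iztp,hgbka] -> 7 lines: buylo uvtlk wwicz xkgyv iztp hgbka dcraq
Hunk 3: at line 1 remove [wwicz,xkgyv] add [bleji,tnzca,lbe] -> 8 lines: buylo uvtlk bleji tnzca lbe iztp hgbka dcraq
Hunk 4: at line 4 remove [iztp] add [mednr,adegn] -> 9 lines: buylo uvtlk bleji tnzca lbe mednr adegn hgbka dcraq
Hunk 5: at line 4 remove [mednr,adegn] add [mdexb,igftp,qhz] -> 10 lines: buylo uvtlk bleji tnzca lbe mdexb igftp qhz hgbka dcraq
Hunk 6: at line 2 remove [tnzca,lbe,mdexb] add [xwh,kwwdj,cnj] -> 10 lines: buylo uvtlk bleji xwh kwwdj cnj igftp qhz hgbka dcraq
Final line 1: buylo

Answer: buylo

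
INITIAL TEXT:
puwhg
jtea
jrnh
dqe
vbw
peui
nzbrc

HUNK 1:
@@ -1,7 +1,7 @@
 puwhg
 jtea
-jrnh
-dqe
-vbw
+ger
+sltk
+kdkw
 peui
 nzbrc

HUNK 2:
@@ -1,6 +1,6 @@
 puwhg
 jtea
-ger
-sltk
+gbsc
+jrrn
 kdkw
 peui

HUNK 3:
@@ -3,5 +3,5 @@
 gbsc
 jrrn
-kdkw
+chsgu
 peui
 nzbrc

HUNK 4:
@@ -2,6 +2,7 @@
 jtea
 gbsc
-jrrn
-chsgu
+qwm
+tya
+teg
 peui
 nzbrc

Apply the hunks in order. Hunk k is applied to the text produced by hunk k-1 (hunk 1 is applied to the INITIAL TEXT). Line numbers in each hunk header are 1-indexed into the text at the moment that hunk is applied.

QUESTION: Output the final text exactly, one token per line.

Hunk 1: at line 1 remove [jrnh,dqe,vbw] add [ger,sltk,kdkw] -> 7 lines: puwhg jtea ger sltk kdkw peui nzbrc
Hunk 2: at line 1 remove [ger,sltk] add [gbsc,jrrn] -> 7 lines: puwhg jtea gbsc jrrn kdkw peui nzbrc
Hunk 3: at line 3 remove [kdkw] add [chsgu] -> 7 lines: puwhg jtea gbsc jrrn chsgu peui nzbrc
Hunk 4: at line 2 remove [jrrn,chsgu] add [qwm,tya,teg] -> 8 lines: puwhg jtea gbsc qwm tya teg peui nzbrc

Answer: puwhg
jtea
gbsc
qwm
tya
teg
peui
nzbrc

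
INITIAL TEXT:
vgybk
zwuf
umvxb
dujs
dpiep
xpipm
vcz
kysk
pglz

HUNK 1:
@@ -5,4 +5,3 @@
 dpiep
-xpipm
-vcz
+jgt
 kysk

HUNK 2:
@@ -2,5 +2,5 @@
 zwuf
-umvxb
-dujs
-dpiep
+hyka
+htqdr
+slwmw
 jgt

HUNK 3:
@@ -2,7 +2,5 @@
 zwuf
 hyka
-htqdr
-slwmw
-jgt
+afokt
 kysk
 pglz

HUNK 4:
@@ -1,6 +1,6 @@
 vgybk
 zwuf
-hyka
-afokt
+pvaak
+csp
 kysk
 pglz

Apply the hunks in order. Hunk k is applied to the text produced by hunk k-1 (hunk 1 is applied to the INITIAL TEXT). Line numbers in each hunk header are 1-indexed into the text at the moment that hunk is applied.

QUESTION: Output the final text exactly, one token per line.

Hunk 1: at line 5 remove [xpipm,vcz] add [jgt] -> 8 lines: vgybk zwuf umvxb dujs dpiep jgt kysk pglz
Hunk 2: at line 2 remove [umvxb,dujs,dpiep] add [hyka,htqdr,slwmw] -> 8 lines: vgybk zwuf hyka htqdr slwmw jgt kysk pglz
Hunk 3: at line 2 remove [htqdr,slwmw,jgt] add [afokt] -> 6 lines: vgybk zwuf hyka afokt kysk pglz
Hunk 4: at line 1 remove [hyka,afokt] add [pvaak,csp] -> 6 lines: vgybk zwuf pvaak csp kysk pglz

Answer: vgybk
zwuf
pvaak
csp
kysk
pglz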